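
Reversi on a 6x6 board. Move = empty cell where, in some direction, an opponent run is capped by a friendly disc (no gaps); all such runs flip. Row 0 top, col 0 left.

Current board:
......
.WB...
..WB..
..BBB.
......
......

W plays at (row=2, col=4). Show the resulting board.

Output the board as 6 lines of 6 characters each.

Place W at (2,4); scan 8 dirs for brackets.
Dir NW: first cell '.' (not opp) -> no flip
Dir N: first cell '.' (not opp) -> no flip
Dir NE: first cell '.' (not opp) -> no flip
Dir W: opp run (2,3) capped by W -> flip
Dir E: first cell '.' (not opp) -> no flip
Dir SW: opp run (3,3), next='.' -> no flip
Dir S: opp run (3,4), next='.' -> no flip
Dir SE: first cell '.' (not opp) -> no flip
All flips: (2,3)

Answer: ......
.WB...
..WWW.
..BBB.
......
......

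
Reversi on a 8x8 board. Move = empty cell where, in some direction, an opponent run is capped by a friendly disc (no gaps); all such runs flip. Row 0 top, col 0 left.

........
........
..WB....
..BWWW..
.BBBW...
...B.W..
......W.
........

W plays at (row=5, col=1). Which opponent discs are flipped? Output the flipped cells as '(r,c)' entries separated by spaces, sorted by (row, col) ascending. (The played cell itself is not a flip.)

Answer: (4,2)

Derivation:
Dir NW: first cell '.' (not opp) -> no flip
Dir N: opp run (4,1), next='.' -> no flip
Dir NE: opp run (4,2) capped by W -> flip
Dir W: first cell '.' (not opp) -> no flip
Dir E: first cell '.' (not opp) -> no flip
Dir SW: first cell '.' (not opp) -> no flip
Dir S: first cell '.' (not opp) -> no flip
Dir SE: first cell '.' (not opp) -> no flip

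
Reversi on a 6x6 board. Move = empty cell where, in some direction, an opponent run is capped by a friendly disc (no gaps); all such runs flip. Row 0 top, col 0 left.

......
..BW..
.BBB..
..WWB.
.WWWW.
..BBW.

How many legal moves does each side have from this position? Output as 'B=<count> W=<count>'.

-- B to move --
(0,2): no bracket -> illegal
(0,3): flips 1 -> legal
(0,4): flips 1 -> legal
(1,4): flips 1 -> legal
(2,4): no bracket -> illegal
(3,0): flips 1 -> legal
(3,1): flips 3 -> legal
(3,5): flips 1 -> legal
(4,0): no bracket -> illegal
(4,5): no bracket -> illegal
(5,0): flips 2 -> legal
(5,1): no bracket -> illegal
(5,5): flips 3 -> legal
B mobility = 8
-- W to move --
(0,1): no bracket -> illegal
(0,2): flips 2 -> legal
(0,3): no bracket -> illegal
(1,0): flips 1 -> legal
(1,1): flips 2 -> legal
(1,4): flips 1 -> legal
(2,0): no bracket -> illegal
(2,4): flips 1 -> legal
(2,5): flips 1 -> legal
(3,0): no bracket -> illegal
(3,1): flips 1 -> legal
(3,5): flips 1 -> legal
(4,5): no bracket -> illegal
(5,1): flips 2 -> legal
W mobility = 9

Answer: B=8 W=9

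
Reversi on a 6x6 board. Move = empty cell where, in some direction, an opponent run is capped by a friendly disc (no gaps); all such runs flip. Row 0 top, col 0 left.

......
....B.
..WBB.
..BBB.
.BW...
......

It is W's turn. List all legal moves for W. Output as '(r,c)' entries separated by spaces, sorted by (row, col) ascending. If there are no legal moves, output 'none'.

Answer: (1,5) (2,5) (4,0) (4,4)

Derivation:
(0,3): no bracket -> illegal
(0,4): no bracket -> illegal
(0,5): no bracket -> illegal
(1,2): no bracket -> illegal
(1,3): no bracket -> illegal
(1,5): flips 2 -> legal
(2,1): no bracket -> illegal
(2,5): flips 2 -> legal
(3,0): no bracket -> illegal
(3,1): no bracket -> illegal
(3,5): no bracket -> illegal
(4,0): flips 1 -> legal
(4,3): no bracket -> illegal
(4,4): flips 1 -> legal
(4,5): no bracket -> illegal
(5,0): no bracket -> illegal
(5,1): no bracket -> illegal
(5,2): no bracket -> illegal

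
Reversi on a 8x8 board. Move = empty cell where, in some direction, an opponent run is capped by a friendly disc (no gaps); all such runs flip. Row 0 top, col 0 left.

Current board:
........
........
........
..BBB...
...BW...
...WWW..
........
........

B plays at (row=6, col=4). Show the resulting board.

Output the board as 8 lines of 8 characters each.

Place B at (6,4); scan 8 dirs for brackets.
Dir NW: opp run (5,3), next='.' -> no flip
Dir N: opp run (5,4) (4,4) capped by B -> flip
Dir NE: opp run (5,5), next='.' -> no flip
Dir W: first cell '.' (not opp) -> no flip
Dir E: first cell '.' (not opp) -> no flip
Dir SW: first cell '.' (not opp) -> no flip
Dir S: first cell '.' (not opp) -> no flip
Dir SE: first cell '.' (not opp) -> no flip
All flips: (4,4) (5,4)

Answer: ........
........
........
..BBB...
...BB...
...WBW..
....B...
........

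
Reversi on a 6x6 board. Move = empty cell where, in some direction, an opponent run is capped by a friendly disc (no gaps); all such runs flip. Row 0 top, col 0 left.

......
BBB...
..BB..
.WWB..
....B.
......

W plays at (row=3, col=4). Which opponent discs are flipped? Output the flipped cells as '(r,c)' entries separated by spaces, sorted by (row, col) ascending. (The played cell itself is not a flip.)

Dir NW: opp run (2,3) (1,2), next='.' -> no flip
Dir N: first cell '.' (not opp) -> no flip
Dir NE: first cell '.' (not opp) -> no flip
Dir W: opp run (3,3) capped by W -> flip
Dir E: first cell '.' (not opp) -> no flip
Dir SW: first cell '.' (not opp) -> no flip
Dir S: opp run (4,4), next='.' -> no flip
Dir SE: first cell '.' (not opp) -> no flip

Answer: (3,3)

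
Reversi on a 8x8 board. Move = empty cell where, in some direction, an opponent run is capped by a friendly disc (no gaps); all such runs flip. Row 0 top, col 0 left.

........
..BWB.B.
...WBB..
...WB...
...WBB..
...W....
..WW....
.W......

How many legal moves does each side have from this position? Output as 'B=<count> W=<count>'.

Answer: B=5 W=10

Derivation:
-- B to move --
(0,2): flips 1 -> legal
(0,3): no bracket -> illegal
(0,4): no bracket -> illegal
(2,2): flips 2 -> legal
(3,2): flips 2 -> legal
(4,2): flips 2 -> legal
(5,1): no bracket -> illegal
(5,2): flips 1 -> legal
(5,4): no bracket -> illegal
(6,0): no bracket -> illegal
(6,1): no bracket -> illegal
(6,4): no bracket -> illegal
(7,0): no bracket -> illegal
(7,2): no bracket -> illegal
(7,3): no bracket -> illegal
(7,4): no bracket -> illegal
B mobility = 5
-- W to move --
(0,1): flips 1 -> legal
(0,2): no bracket -> illegal
(0,3): no bracket -> illegal
(0,4): no bracket -> illegal
(0,5): flips 1 -> legal
(0,6): no bracket -> illegal
(0,7): flips 3 -> legal
(1,1): flips 1 -> legal
(1,5): flips 2 -> legal
(1,7): no bracket -> illegal
(2,1): no bracket -> illegal
(2,2): no bracket -> illegal
(2,6): flips 2 -> legal
(2,7): no bracket -> illegal
(3,5): flips 3 -> legal
(3,6): no bracket -> illegal
(4,6): flips 2 -> legal
(5,4): no bracket -> illegal
(5,5): flips 1 -> legal
(5,6): flips 2 -> legal
W mobility = 10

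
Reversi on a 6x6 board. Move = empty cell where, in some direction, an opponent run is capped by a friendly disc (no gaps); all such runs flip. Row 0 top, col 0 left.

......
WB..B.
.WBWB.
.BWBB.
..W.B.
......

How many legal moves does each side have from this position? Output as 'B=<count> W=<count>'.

Answer: B=7 W=11

Derivation:
-- B to move --
(0,0): no bracket -> illegal
(0,1): no bracket -> illegal
(1,2): flips 1 -> legal
(1,3): flips 1 -> legal
(2,0): flips 1 -> legal
(3,0): no bracket -> illegal
(4,1): flips 2 -> legal
(4,3): no bracket -> illegal
(5,1): flips 1 -> legal
(5,2): flips 2 -> legal
(5,3): flips 1 -> legal
B mobility = 7
-- W to move --
(0,0): no bracket -> illegal
(0,1): flips 1 -> legal
(0,2): no bracket -> illegal
(0,3): no bracket -> illegal
(0,4): no bracket -> illegal
(0,5): flips 1 -> legal
(1,2): flips 2 -> legal
(1,3): no bracket -> illegal
(1,5): flips 2 -> legal
(2,0): flips 1 -> legal
(2,5): flips 1 -> legal
(3,0): flips 1 -> legal
(3,5): flips 2 -> legal
(4,0): no bracket -> illegal
(4,1): flips 1 -> legal
(4,3): flips 1 -> legal
(4,5): flips 1 -> legal
(5,3): no bracket -> illegal
(5,4): no bracket -> illegal
(5,5): no bracket -> illegal
W mobility = 11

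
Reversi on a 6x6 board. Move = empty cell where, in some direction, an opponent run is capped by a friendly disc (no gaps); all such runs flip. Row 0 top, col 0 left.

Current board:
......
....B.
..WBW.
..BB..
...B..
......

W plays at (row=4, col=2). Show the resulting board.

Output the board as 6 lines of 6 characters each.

Answer: ......
....B.
..WBW.
..WW..
..WB..
......

Derivation:
Place W at (4,2); scan 8 dirs for brackets.
Dir NW: first cell '.' (not opp) -> no flip
Dir N: opp run (3,2) capped by W -> flip
Dir NE: opp run (3,3) capped by W -> flip
Dir W: first cell '.' (not opp) -> no flip
Dir E: opp run (4,3), next='.' -> no flip
Dir SW: first cell '.' (not opp) -> no flip
Dir S: first cell '.' (not opp) -> no flip
Dir SE: first cell '.' (not opp) -> no flip
All flips: (3,2) (3,3)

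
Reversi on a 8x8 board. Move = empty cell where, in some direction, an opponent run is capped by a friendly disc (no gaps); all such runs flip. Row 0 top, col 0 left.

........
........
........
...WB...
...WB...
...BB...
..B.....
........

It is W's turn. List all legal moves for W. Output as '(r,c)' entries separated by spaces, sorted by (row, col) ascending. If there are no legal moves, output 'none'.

(2,3): no bracket -> illegal
(2,4): no bracket -> illegal
(2,5): flips 1 -> legal
(3,5): flips 1 -> legal
(4,2): no bracket -> illegal
(4,5): flips 1 -> legal
(5,1): no bracket -> illegal
(5,2): no bracket -> illegal
(5,5): flips 1 -> legal
(6,1): no bracket -> illegal
(6,3): flips 1 -> legal
(6,4): no bracket -> illegal
(6,5): flips 1 -> legal
(7,1): no bracket -> illegal
(7,2): no bracket -> illegal
(7,3): no bracket -> illegal

Answer: (2,5) (3,5) (4,5) (5,5) (6,3) (6,5)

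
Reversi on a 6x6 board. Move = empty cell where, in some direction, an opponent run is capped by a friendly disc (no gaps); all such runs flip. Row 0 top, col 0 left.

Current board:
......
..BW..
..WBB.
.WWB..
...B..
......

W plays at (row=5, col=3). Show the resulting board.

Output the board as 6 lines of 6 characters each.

Place W at (5,3); scan 8 dirs for brackets.
Dir NW: first cell '.' (not opp) -> no flip
Dir N: opp run (4,3) (3,3) (2,3) capped by W -> flip
Dir NE: first cell '.' (not opp) -> no flip
Dir W: first cell '.' (not opp) -> no flip
Dir E: first cell '.' (not opp) -> no flip
Dir SW: edge -> no flip
Dir S: edge -> no flip
Dir SE: edge -> no flip
All flips: (2,3) (3,3) (4,3)

Answer: ......
..BW..
..WWB.
.WWW..
...W..
...W..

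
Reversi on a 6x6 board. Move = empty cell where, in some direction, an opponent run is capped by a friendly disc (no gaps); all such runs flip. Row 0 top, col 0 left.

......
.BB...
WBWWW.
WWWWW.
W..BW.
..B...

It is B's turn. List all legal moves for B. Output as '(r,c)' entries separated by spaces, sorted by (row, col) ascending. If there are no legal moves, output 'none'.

(1,0): no bracket -> illegal
(1,3): flips 2 -> legal
(1,4): no bracket -> illegal
(1,5): no bracket -> illegal
(2,5): flips 4 -> legal
(3,5): no bracket -> illegal
(4,1): flips 1 -> legal
(4,2): flips 2 -> legal
(4,5): flips 3 -> legal
(5,0): no bracket -> illegal
(5,1): no bracket -> illegal
(5,3): no bracket -> illegal
(5,4): no bracket -> illegal
(5,5): flips 3 -> legal

Answer: (1,3) (2,5) (4,1) (4,2) (4,5) (5,5)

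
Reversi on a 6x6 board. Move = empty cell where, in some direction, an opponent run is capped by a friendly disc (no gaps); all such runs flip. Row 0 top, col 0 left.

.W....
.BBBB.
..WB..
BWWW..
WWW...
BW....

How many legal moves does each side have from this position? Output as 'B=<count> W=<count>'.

Answer: B=5 W=9

Derivation:
-- B to move --
(0,0): no bracket -> illegal
(0,2): no bracket -> illegal
(1,0): no bracket -> illegal
(2,0): no bracket -> illegal
(2,1): flips 1 -> legal
(2,4): no bracket -> illegal
(3,4): flips 3 -> legal
(4,3): flips 1 -> legal
(4,4): flips 2 -> legal
(5,2): flips 5 -> legal
(5,3): no bracket -> illegal
B mobility = 5
-- W to move --
(0,0): flips 1 -> legal
(0,2): flips 1 -> legal
(0,3): flips 2 -> legal
(0,4): flips 1 -> legal
(0,5): flips 2 -> legal
(1,0): no bracket -> illegal
(1,5): no bracket -> illegal
(2,0): flips 1 -> legal
(2,1): flips 1 -> legal
(2,4): flips 1 -> legal
(2,5): no bracket -> illegal
(3,4): flips 2 -> legal
W mobility = 9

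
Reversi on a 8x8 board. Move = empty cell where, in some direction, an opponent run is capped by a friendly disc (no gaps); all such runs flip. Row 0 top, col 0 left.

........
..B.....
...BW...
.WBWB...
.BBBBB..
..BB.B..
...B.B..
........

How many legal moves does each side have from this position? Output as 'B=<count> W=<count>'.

-- B to move --
(1,3): no bracket -> illegal
(1,4): flips 1 -> legal
(1,5): flips 2 -> legal
(2,0): flips 1 -> legal
(2,1): flips 1 -> legal
(2,2): flips 1 -> legal
(2,5): flips 1 -> legal
(3,0): flips 1 -> legal
(3,5): no bracket -> illegal
(4,0): no bracket -> illegal
B mobility = 7
-- W to move --
(0,1): no bracket -> illegal
(0,2): no bracket -> illegal
(0,3): no bracket -> illegal
(1,1): no bracket -> illegal
(1,3): flips 1 -> legal
(1,4): no bracket -> illegal
(2,1): no bracket -> illegal
(2,2): flips 1 -> legal
(2,5): no bracket -> illegal
(3,0): no bracket -> illegal
(3,5): flips 1 -> legal
(3,6): no bracket -> illegal
(4,0): no bracket -> illegal
(4,6): no bracket -> illegal
(5,0): no bracket -> illegal
(5,1): flips 2 -> legal
(5,4): flips 2 -> legal
(5,6): no bracket -> illegal
(6,1): no bracket -> illegal
(6,2): no bracket -> illegal
(6,4): flips 2 -> legal
(6,6): flips 2 -> legal
(7,2): no bracket -> illegal
(7,3): flips 3 -> legal
(7,4): no bracket -> illegal
(7,5): no bracket -> illegal
(7,6): no bracket -> illegal
W mobility = 8

Answer: B=7 W=8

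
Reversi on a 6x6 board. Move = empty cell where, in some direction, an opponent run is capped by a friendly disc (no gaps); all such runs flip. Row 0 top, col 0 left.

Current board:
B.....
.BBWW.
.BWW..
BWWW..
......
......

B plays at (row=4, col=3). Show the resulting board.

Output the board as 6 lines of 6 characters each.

Answer: B.....
.BBWW.
.BWW..
BWBW..
...B..
......

Derivation:
Place B at (4,3); scan 8 dirs for brackets.
Dir NW: opp run (3,2) capped by B -> flip
Dir N: opp run (3,3) (2,3) (1,3), next='.' -> no flip
Dir NE: first cell '.' (not opp) -> no flip
Dir W: first cell '.' (not opp) -> no flip
Dir E: first cell '.' (not opp) -> no flip
Dir SW: first cell '.' (not opp) -> no flip
Dir S: first cell '.' (not opp) -> no flip
Dir SE: first cell '.' (not opp) -> no flip
All flips: (3,2)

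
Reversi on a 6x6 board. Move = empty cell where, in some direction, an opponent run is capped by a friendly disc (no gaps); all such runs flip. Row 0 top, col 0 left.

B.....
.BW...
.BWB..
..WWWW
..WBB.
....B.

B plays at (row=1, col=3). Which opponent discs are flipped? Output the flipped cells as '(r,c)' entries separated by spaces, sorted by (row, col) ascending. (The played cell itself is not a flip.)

Dir NW: first cell '.' (not opp) -> no flip
Dir N: first cell '.' (not opp) -> no flip
Dir NE: first cell '.' (not opp) -> no flip
Dir W: opp run (1,2) capped by B -> flip
Dir E: first cell '.' (not opp) -> no flip
Dir SW: opp run (2,2), next='.' -> no flip
Dir S: first cell 'B' (not opp) -> no flip
Dir SE: first cell '.' (not opp) -> no flip

Answer: (1,2)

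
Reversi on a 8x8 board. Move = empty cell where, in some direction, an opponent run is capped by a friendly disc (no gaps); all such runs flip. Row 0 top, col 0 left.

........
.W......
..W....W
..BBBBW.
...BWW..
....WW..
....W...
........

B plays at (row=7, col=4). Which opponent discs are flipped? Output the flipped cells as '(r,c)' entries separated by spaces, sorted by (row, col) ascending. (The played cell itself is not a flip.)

Dir NW: first cell '.' (not opp) -> no flip
Dir N: opp run (6,4) (5,4) (4,4) capped by B -> flip
Dir NE: first cell '.' (not opp) -> no flip
Dir W: first cell '.' (not opp) -> no flip
Dir E: first cell '.' (not opp) -> no flip
Dir SW: edge -> no flip
Dir S: edge -> no flip
Dir SE: edge -> no flip

Answer: (4,4) (5,4) (6,4)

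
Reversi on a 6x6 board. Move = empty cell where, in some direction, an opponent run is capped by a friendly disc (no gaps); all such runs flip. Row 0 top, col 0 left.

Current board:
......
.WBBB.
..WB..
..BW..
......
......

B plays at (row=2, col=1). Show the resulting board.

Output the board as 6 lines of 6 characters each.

Answer: ......
.WBBB.
.BBB..
..BW..
......
......

Derivation:
Place B at (2,1); scan 8 dirs for brackets.
Dir NW: first cell '.' (not opp) -> no flip
Dir N: opp run (1,1), next='.' -> no flip
Dir NE: first cell 'B' (not opp) -> no flip
Dir W: first cell '.' (not opp) -> no flip
Dir E: opp run (2,2) capped by B -> flip
Dir SW: first cell '.' (not opp) -> no flip
Dir S: first cell '.' (not opp) -> no flip
Dir SE: first cell 'B' (not opp) -> no flip
All flips: (2,2)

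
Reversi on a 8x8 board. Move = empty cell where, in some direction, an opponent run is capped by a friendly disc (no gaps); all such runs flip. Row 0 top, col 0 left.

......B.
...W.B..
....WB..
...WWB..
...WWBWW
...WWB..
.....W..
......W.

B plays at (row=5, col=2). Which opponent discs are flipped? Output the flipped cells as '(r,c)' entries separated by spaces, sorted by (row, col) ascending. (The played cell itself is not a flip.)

Dir NW: first cell '.' (not opp) -> no flip
Dir N: first cell '.' (not opp) -> no flip
Dir NE: opp run (4,3) (3,4) capped by B -> flip
Dir W: first cell '.' (not opp) -> no flip
Dir E: opp run (5,3) (5,4) capped by B -> flip
Dir SW: first cell '.' (not opp) -> no flip
Dir S: first cell '.' (not opp) -> no flip
Dir SE: first cell '.' (not opp) -> no flip

Answer: (3,4) (4,3) (5,3) (5,4)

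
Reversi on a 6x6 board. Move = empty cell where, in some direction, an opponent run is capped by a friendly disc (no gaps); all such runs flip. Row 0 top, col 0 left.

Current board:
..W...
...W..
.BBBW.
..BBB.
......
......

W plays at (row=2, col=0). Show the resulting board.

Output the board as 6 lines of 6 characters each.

Place W at (2,0); scan 8 dirs for brackets.
Dir NW: edge -> no flip
Dir N: first cell '.' (not opp) -> no flip
Dir NE: first cell '.' (not opp) -> no flip
Dir W: edge -> no flip
Dir E: opp run (2,1) (2,2) (2,3) capped by W -> flip
Dir SW: edge -> no flip
Dir S: first cell '.' (not opp) -> no flip
Dir SE: first cell '.' (not opp) -> no flip
All flips: (2,1) (2,2) (2,3)

Answer: ..W...
...W..
WWWWW.
..BBB.
......
......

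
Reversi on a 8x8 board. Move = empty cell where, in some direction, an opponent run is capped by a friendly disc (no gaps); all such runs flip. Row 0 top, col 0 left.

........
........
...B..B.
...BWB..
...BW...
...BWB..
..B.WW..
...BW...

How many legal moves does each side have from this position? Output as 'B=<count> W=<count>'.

Answer: B=4 W=13

Derivation:
-- B to move --
(2,4): no bracket -> illegal
(2,5): flips 1 -> legal
(4,5): flips 2 -> legal
(5,6): no bracket -> illegal
(6,3): no bracket -> illegal
(6,6): no bracket -> illegal
(7,5): flips 3 -> legal
(7,6): flips 2 -> legal
B mobility = 4
-- W to move --
(1,2): flips 1 -> legal
(1,3): no bracket -> illegal
(1,4): no bracket -> illegal
(1,5): no bracket -> illegal
(1,6): no bracket -> illegal
(1,7): flips 2 -> legal
(2,2): flips 1 -> legal
(2,4): no bracket -> illegal
(2,5): no bracket -> illegal
(2,7): no bracket -> illegal
(3,2): flips 2 -> legal
(3,6): flips 1 -> legal
(3,7): no bracket -> illegal
(4,2): flips 2 -> legal
(4,5): flips 1 -> legal
(4,6): flips 1 -> legal
(5,1): no bracket -> illegal
(5,2): flips 2 -> legal
(5,6): flips 1 -> legal
(6,1): no bracket -> illegal
(6,3): no bracket -> illegal
(6,6): flips 1 -> legal
(7,1): flips 2 -> legal
(7,2): flips 1 -> legal
W mobility = 13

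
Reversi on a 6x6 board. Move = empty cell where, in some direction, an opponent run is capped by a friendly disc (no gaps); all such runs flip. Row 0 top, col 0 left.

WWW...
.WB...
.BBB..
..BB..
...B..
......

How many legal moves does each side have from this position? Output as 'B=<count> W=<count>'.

Answer: B=1 W=5

Derivation:
-- B to move --
(0,3): no bracket -> illegal
(1,0): flips 1 -> legal
(1,3): no bracket -> illegal
(2,0): no bracket -> illegal
B mobility = 1
-- W to move --
(0,3): no bracket -> illegal
(1,0): no bracket -> illegal
(1,3): flips 1 -> legal
(1,4): no bracket -> illegal
(2,0): no bracket -> illegal
(2,4): no bracket -> illegal
(3,0): no bracket -> illegal
(3,1): flips 1 -> legal
(3,4): flips 2 -> legal
(4,1): no bracket -> illegal
(4,2): flips 3 -> legal
(4,4): flips 2 -> legal
(5,2): no bracket -> illegal
(5,3): no bracket -> illegal
(5,4): no bracket -> illegal
W mobility = 5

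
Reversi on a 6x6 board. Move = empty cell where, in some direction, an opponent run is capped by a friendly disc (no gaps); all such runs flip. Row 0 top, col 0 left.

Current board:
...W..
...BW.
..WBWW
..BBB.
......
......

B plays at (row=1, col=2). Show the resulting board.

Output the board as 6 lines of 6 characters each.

Answer: ...W..
..BBW.
..BBWW
..BBB.
......
......

Derivation:
Place B at (1,2); scan 8 dirs for brackets.
Dir NW: first cell '.' (not opp) -> no flip
Dir N: first cell '.' (not opp) -> no flip
Dir NE: opp run (0,3), next=edge -> no flip
Dir W: first cell '.' (not opp) -> no flip
Dir E: first cell 'B' (not opp) -> no flip
Dir SW: first cell '.' (not opp) -> no flip
Dir S: opp run (2,2) capped by B -> flip
Dir SE: first cell 'B' (not opp) -> no flip
All flips: (2,2)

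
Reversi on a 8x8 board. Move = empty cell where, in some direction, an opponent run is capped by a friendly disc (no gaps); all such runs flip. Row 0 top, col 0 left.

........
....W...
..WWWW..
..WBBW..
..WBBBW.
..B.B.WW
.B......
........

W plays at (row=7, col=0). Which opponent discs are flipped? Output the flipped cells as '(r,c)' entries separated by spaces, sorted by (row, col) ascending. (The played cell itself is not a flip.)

Answer: (3,4) (4,3) (5,2) (6,1)

Derivation:
Dir NW: edge -> no flip
Dir N: first cell '.' (not opp) -> no flip
Dir NE: opp run (6,1) (5,2) (4,3) (3,4) capped by W -> flip
Dir W: edge -> no flip
Dir E: first cell '.' (not opp) -> no flip
Dir SW: edge -> no flip
Dir S: edge -> no flip
Dir SE: edge -> no flip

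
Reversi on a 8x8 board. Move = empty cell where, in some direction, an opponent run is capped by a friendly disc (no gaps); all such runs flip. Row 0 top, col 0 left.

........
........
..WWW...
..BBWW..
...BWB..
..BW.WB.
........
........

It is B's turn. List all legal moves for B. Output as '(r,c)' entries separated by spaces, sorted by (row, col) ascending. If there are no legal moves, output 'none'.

Answer: (1,1) (1,2) (1,3) (1,4) (1,5) (2,5) (3,6) (5,4) (6,3) (6,5) (6,6)

Derivation:
(1,1): flips 1 -> legal
(1,2): flips 3 -> legal
(1,3): flips 1 -> legal
(1,4): flips 1 -> legal
(1,5): flips 1 -> legal
(2,1): no bracket -> illegal
(2,5): flips 2 -> legal
(2,6): no bracket -> illegal
(3,1): no bracket -> illegal
(3,6): flips 2 -> legal
(4,2): no bracket -> illegal
(4,6): no bracket -> illegal
(5,4): flips 2 -> legal
(6,2): no bracket -> illegal
(6,3): flips 1 -> legal
(6,4): no bracket -> illegal
(6,5): flips 1 -> legal
(6,6): flips 2 -> legal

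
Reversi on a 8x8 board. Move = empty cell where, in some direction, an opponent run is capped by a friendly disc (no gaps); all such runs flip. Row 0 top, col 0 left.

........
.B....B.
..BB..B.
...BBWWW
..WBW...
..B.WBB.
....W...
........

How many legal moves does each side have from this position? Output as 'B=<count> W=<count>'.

Answer: B=9 W=10

Derivation:
-- B to move --
(2,4): no bracket -> illegal
(2,5): no bracket -> illegal
(2,7): no bracket -> illegal
(3,1): no bracket -> illegal
(3,2): flips 1 -> legal
(4,1): flips 1 -> legal
(4,5): flips 1 -> legal
(4,6): flips 1 -> legal
(4,7): no bracket -> illegal
(5,1): flips 1 -> legal
(5,3): flips 3 -> legal
(6,3): no bracket -> illegal
(6,5): flips 1 -> legal
(7,3): flips 1 -> legal
(7,4): flips 3 -> legal
(7,5): no bracket -> illegal
B mobility = 9
-- W to move --
(0,0): flips 3 -> legal
(0,1): no bracket -> illegal
(0,2): no bracket -> illegal
(0,5): no bracket -> illegal
(0,6): flips 2 -> legal
(0,7): no bracket -> illegal
(1,0): no bracket -> illegal
(1,2): no bracket -> illegal
(1,3): no bracket -> illegal
(1,4): no bracket -> illegal
(1,5): flips 1 -> legal
(1,7): flips 1 -> legal
(2,0): no bracket -> illegal
(2,1): no bracket -> illegal
(2,4): flips 2 -> legal
(2,5): no bracket -> illegal
(2,7): no bracket -> illegal
(3,1): no bracket -> illegal
(3,2): flips 3 -> legal
(4,1): no bracket -> illegal
(4,5): no bracket -> illegal
(4,6): flips 1 -> legal
(4,7): no bracket -> illegal
(5,1): no bracket -> illegal
(5,3): no bracket -> illegal
(5,7): flips 2 -> legal
(6,1): no bracket -> illegal
(6,2): flips 1 -> legal
(6,3): no bracket -> illegal
(6,5): no bracket -> illegal
(6,6): flips 1 -> legal
(6,7): no bracket -> illegal
W mobility = 10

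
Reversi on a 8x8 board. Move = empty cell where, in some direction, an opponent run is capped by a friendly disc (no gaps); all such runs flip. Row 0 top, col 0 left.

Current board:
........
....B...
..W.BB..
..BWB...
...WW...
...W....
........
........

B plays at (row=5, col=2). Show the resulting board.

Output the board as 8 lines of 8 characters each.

Answer: ........
....B...
..W.BB..
..BWB...
...BW...
..BW....
........
........

Derivation:
Place B at (5,2); scan 8 dirs for brackets.
Dir NW: first cell '.' (not opp) -> no flip
Dir N: first cell '.' (not opp) -> no flip
Dir NE: opp run (4,3) capped by B -> flip
Dir W: first cell '.' (not opp) -> no flip
Dir E: opp run (5,3), next='.' -> no flip
Dir SW: first cell '.' (not opp) -> no flip
Dir S: first cell '.' (not opp) -> no flip
Dir SE: first cell '.' (not opp) -> no flip
All flips: (4,3)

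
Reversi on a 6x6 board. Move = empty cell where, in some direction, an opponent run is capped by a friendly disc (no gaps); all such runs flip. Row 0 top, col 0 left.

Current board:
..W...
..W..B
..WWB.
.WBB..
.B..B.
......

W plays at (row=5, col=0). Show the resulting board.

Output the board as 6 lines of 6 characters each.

Place W at (5,0); scan 8 dirs for brackets.
Dir NW: edge -> no flip
Dir N: first cell '.' (not opp) -> no flip
Dir NE: opp run (4,1) (3,2) capped by W -> flip
Dir W: edge -> no flip
Dir E: first cell '.' (not opp) -> no flip
Dir SW: edge -> no flip
Dir S: edge -> no flip
Dir SE: edge -> no flip
All flips: (3,2) (4,1)

Answer: ..W...
..W..B
..WWB.
.WWB..
.W..B.
W.....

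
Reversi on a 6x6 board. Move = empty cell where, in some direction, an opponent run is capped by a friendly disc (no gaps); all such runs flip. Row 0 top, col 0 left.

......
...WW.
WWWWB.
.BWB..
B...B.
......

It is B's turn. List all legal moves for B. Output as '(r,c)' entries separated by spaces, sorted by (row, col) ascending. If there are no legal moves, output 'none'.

(0,2): flips 1 -> legal
(0,3): flips 2 -> legal
(0,4): flips 3 -> legal
(0,5): no bracket -> illegal
(1,0): no bracket -> illegal
(1,1): flips 2 -> legal
(1,2): no bracket -> illegal
(1,5): no bracket -> illegal
(2,5): no bracket -> illegal
(3,0): no bracket -> illegal
(3,4): no bracket -> illegal
(4,1): no bracket -> illegal
(4,2): no bracket -> illegal
(4,3): no bracket -> illegal

Answer: (0,2) (0,3) (0,4) (1,1)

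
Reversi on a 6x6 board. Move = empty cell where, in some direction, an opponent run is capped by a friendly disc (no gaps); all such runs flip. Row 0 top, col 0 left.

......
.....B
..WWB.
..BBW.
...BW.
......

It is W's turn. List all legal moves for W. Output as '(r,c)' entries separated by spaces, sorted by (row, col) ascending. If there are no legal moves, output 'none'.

Answer: (1,4) (2,5) (3,1) (4,1) (4,2) (5,2) (5,3)

Derivation:
(0,4): no bracket -> illegal
(0,5): no bracket -> illegal
(1,3): no bracket -> illegal
(1,4): flips 1 -> legal
(2,1): no bracket -> illegal
(2,5): flips 1 -> legal
(3,1): flips 2 -> legal
(3,5): no bracket -> illegal
(4,1): flips 1 -> legal
(4,2): flips 2 -> legal
(5,2): flips 1 -> legal
(5,3): flips 2 -> legal
(5,4): no bracket -> illegal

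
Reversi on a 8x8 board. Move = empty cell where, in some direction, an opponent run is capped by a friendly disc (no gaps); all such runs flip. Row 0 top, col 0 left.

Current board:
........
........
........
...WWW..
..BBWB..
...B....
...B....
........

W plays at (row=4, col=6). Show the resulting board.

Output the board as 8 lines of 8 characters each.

Place W at (4,6); scan 8 dirs for brackets.
Dir NW: first cell 'W' (not opp) -> no flip
Dir N: first cell '.' (not opp) -> no flip
Dir NE: first cell '.' (not opp) -> no flip
Dir W: opp run (4,5) capped by W -> flip
Dir E: first cell '.' (not opp) -> no flip
Dir SW: first cell '.' (not opp) -> no flip
Dir S: first cell '.' (not opp) -> no flip
Dir SE: first cell '.' (not opp) -> no flip
All flips: (4,5)

Answer: ........
........
........
...WWW..
..BBWWW.
...B....
...B....
........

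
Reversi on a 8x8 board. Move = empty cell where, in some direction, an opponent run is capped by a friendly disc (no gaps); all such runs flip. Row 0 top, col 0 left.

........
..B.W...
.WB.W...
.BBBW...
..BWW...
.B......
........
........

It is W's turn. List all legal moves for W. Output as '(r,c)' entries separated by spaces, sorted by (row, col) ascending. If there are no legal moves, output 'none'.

(0,1): no bracket -> illegal
(0,2): no bracket -> illegal
(0,3): flips 1 -> legal
(1,1): flips 2 -> legal
(1,3): no bracket -> illegal
(2,0): no bracket -> illegal
(2,3): flips 2 -> legal
(3,0): flips 3 -> legal
(4,0): no bracket -> illegal
(4,1): flips 2 -> legal
(5,0): no bracket -> illegal
(5,2): no bracket -> illegal
(5,3): no bracket -> illegal
(6,0): flips 3 -> legal
(6,1): no bracket -> illegal
(6,2): no bracket -> illegal

Answer: (0,3) (1,1) (2,3) (3,0) (4,1) (6,0)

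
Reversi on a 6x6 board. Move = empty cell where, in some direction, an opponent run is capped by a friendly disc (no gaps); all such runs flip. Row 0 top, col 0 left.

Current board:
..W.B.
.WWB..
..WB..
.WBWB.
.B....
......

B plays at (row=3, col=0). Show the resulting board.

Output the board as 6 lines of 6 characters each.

Answer: ..W.B.
.WWB..
..WB..
BBBWB.
.B....
......

Derivation:
Place B at (3,0); scan 8 dirs for brackets.
Dir NW: edge -> no flip
Dir N: first cell '.' (not opp) -> no flip
Dir NE: first cell '.' (not opp) -> no flip
Dir W: edge -> no flip
Dir E: opp run (3,1) capped by B -> flip
Dir SW: edge -> no flip
Dir S: first cell '.' (not opp) -> no flip
Dir SE: first cell 'B' (not opp) -> no flip
All flips: (3,1)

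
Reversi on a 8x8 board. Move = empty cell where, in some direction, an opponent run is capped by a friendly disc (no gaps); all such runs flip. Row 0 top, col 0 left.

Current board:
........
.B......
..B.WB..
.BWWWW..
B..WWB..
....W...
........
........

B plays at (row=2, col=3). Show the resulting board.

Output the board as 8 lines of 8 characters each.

Place B at (2,3); scan 8 dirs for brackets.
Dir NW: first cell '.' (not opp) -> no flip
Dir N: first cell '.' (not opp) -> no flip
Dir NE: first cell '.' (not opp) -> no flip
Dir W: first cell 'B' (not opp) -> no flip
Dir E: opp run (2,4) capped by B -> flip
Dir SW: opp run (3,2), next='.' -> no flip
Dir S: opp run (3,3) (4,3), next='.' -> no flip
Dir SE: opp run (3,4) capped by B -> flip
All flips: (2,4) (3,4)

Answer: ........
.B......
..BBBB..
.BWWBW..
B..WWB..
....W...
........
........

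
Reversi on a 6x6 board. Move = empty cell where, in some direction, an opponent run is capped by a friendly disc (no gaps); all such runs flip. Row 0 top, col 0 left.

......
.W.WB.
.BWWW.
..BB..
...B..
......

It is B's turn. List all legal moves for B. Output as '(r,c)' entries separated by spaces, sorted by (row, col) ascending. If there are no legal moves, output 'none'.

Answer: (0,0) (0,1) (0,3) (1,2) (1,5) (2,5) (3,4)

Derivation:
(0,0): flips 2 -> legal
(0,1): flips 1 -> legal
(0,2): no bracket -> illegal
(0,3): flips 2 -> legal
(0,4): no bracket -> illegal
(1,0): no bracket -> illegal
(1,2): flips 2 -> legal
(1,5): flips 1 -> legal
(2,0): no bracket -> illegal
(2,5): flips 3 -> legal
(3,1): no bracket -> illegal
(3,4): flips 1 -> legal
(3,5): no bracket -> illegal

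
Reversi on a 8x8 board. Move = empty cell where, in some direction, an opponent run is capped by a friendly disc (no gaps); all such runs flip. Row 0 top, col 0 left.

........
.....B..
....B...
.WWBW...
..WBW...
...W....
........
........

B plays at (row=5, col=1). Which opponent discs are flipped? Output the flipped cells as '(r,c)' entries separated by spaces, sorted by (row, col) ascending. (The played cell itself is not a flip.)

Answer: (4,2)

Derivation:
Dir NW: first cell '.' (not opp) -> no flip
Dir N: first cell '.' (not opp) -> no flip
Dir NE: opp run (4,2) capped by B -> flip
Dir W: first cell '.' (not opp) -> no flip
Dir E: first cell '.' (not opp) -> no flip
Dir SW: first cell '.' (not opp) -> no flip
Dir S: first cell '.' (not opp) -> no flip
Dir SE: first cell '.' (not opp) -> no flip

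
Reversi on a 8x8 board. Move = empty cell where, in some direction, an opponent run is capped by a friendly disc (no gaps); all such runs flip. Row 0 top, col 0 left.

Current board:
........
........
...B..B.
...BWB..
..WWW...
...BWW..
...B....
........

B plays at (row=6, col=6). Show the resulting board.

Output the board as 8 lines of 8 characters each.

Answer: ........
........
...B..B.
...BWB..
..WWB...
...BWB..
...B..B.
........

Derivation:
Place B at (6,6); scan 8 dirs for brackets.
Dir NW: opp run (5,5) (4,4) capped by B -> flip
Dir N: first cell '.' (not opp) -> no flip
Dir NE: first cell '.' (not opp) -> no flip
Dir W: first cell '.' (not opp) -> no flip
Dir E: first cell '.' (not opp) -> no flip
Dir SW: first cell '.' (not opp) -> no flip
Dir S: first cell '.' (not opp) -> no flip
Dir SE: first cell '.' (not opp) -> no flip
All flips: (4,4) (5,5)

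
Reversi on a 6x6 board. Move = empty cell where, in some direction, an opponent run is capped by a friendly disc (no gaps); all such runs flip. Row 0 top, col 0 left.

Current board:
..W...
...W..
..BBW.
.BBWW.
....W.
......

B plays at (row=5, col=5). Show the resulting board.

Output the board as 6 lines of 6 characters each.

Answer: ..W...
...W..
..BBW.
.BBBW.
....B.
.....B

Derivation:
Place B at (5,5); scan 8 dirs for brackets.
Dir NW: opp run (4,4) (3,3) capped by B -> flip
Dir N: first cell '.' (not opp) -> no flip
Dir NE: edge -> no flip
Dir W: first cell '.' (not opp) -> no flip
Dir E: edge -> no flip
Dir SW: edge -> no flip
Dir S: edge -> no flip
Dir SE: edge -> no flip
All flips: (3,3) (4,4)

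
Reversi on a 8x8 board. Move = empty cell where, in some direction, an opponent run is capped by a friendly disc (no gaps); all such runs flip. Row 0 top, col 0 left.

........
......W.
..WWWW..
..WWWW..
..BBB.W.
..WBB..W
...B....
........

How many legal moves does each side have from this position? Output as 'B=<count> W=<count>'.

-- B to move --
(0,5): no bracket -> illegal
(0,6): no bracket -> illegal
(0,7): flips 3 -> legal
(1,1): flips 2 -> legal
(1,2): flips 2 -> legal
(1,3): flips 2 -> legal
(1,4): flips 2 -> legal
(1,5): flips 2 -> legal
(1,7): no bracket -> illegal
(2,1): flips 1 -> legal
(2,6): flips 1 -> legal
(2,7): no bracket -> illegal
(3,1): no bracket -> illegal
(3,6): no bracket -> illegal
(3,7): no bracket -> illegal
(4,1): flips 1 -> legal
(4,5): no bracket -> illegal
(4,7): no bracket -> illegal
(5,1): flips 1 -> legal
(5,5): no bracket -> illegal
(5,6): no bracket -> illegal
(6,1): flips 1 -> legal
(6,2): flips 1 -> legal
(6,6): no bracket -> illegal
(6,7): no bracket -> illegal
B mobility = 12
-- W to move --
(3,1): no bracket -> illegal
(4,1): no bracket -> illegal
(4,5): no bracket -> illegal
(5,1): flips 1 -> legal
(5,5): flips 3 -> legal
(6,2): flips 2 -> legal
(6,4): flips 2 -> legal
(6,5): flips 2 -> legal
(7,2): no bracket -> illegal
(7,3): flips 3 -> legal
(7,4): flips 1 -> legal
W mobility = 7

Answer: B=12 W=7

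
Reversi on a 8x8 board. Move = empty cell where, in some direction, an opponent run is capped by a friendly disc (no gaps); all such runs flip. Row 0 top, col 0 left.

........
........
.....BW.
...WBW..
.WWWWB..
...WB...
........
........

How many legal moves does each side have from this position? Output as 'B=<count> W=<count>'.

Answer: B=5 W=7

Derivation:
-- B to move --
(1,5): no bracket -> illegal
(1,6): no bracket -> illegal
(1,7): no bracket -> illegal
(2,2): no bracket -> illegal
(2,3): no bracket -> illegal
(2,4): no bracket -> illegal
(2,7): flips 1 -> legal
(3,0): no bracket -> illegal
(3,1): no bracket -> illegal
(3,2): flips 2 -> legal
(3,6): flips 1 -> legal
(3,7): no bracket -> illegal
(4,0): flips 4 -> legal
(4,6): no bracket -> illegal
(5,0): no bracket -> illegal
(5,1): no bracket -> illegal
(5,2): flips 2 -> legal
(5,5): no bracket -> illegal
(6,2): no bracket -> illegal
(6,3): no bracket -> illegal
(6,4): no bracket -> illegal
B mobility = 5
-- W to move --
(1,4): no bracket -> illegal
(1,5): flips 1 -> legal
(1,6): flips 2 -> legal
(2,3): no bracket -> illegal
(2,4): flips 2 -> legal
(3,6): no bracket -> illegal
(4,6): flips 1 -> legal
(5,5): flips 2 -> legal
(5,6): no bracket -> illegal
(6,3): no bracket -> illegal
(6,4): flips 1 -> legal
(6,5): flips 1 -> legal
W mobility = 7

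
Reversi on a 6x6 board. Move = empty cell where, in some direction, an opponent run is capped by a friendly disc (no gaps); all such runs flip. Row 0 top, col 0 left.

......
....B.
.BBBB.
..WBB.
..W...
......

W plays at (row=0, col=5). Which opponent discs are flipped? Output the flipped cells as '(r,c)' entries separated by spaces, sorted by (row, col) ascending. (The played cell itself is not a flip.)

Dir NW: edge -> no flip
Dir N: edge -> no flip
Dir NE: edge -> no flip
Dir W: first cell '.' (not opp) -> no flip
Dir E: edge -> no flip
Dir SW: opp run (1,4) (2,3) capped by W -> flip
Dir S: first cell '.' (not opp) -> no flip
Dir SE: edge -> no flip

Answer: (1,4) (2,3)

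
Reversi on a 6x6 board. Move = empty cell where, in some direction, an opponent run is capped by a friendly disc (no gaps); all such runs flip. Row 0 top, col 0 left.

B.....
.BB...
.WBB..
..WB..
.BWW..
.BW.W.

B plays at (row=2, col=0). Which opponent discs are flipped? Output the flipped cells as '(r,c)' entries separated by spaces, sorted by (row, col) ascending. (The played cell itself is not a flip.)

Dir NW: edge -> no flip
Dir N: first cell '.' (not opp) -> no flip
Dir NE: first cell 'B' (not opp) -> no flip
Dir W: edge -> no flip
Dir E: opp run (2,1) capped by B -> flip
Dir SW: edge -> no flip
Dir S: first cell '.' (not opp) -> no flip
Dir SE: first cell '.' (not opp) -> no flip

Answer: (2,1)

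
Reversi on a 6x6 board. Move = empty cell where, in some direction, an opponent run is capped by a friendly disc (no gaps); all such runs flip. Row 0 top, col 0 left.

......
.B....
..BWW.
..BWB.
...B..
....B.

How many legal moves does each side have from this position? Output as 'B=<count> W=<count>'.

-- B to move --
(1,2): flips 1 -> legal
(1,3): flips 2 -> legal
(1,4): flips 2 -> legal
(1,5): no bracket -> illegal
(2,5): flips 2 -> legal
(3,5): no bracket -> illegal
(4,2): no bracket -> illegal
(4,4): flips 1 -> legal
B mobility = 5
-- W to move --
(0,0): flips 2 -> legal
(0,1): no bracket -> illegal
(0,2): no bracket -> illegal
(1,0): no bracket -> illegal
(1,2): no bracket -> illegal
(1,3): no bracket -> illegal
(2,0): no bracket -> illegal
(2,1): flips 1 -> legal
(2,5): no bracket -> illegal
(3,1): flips 1 -> legal
(3,5): flips 1 -> legal
(4,1): flips 1 -> legal
(4,2): no bracket -> illegal
(4,4): flips 1 -> legal
(4,5): flips 1 -> legal
(5,2): no bracket -> illegal
(5,3): flips 1 -> legal
(5,5): no bracket -> illegal
W mobility = 8

Answer: B=5 W=8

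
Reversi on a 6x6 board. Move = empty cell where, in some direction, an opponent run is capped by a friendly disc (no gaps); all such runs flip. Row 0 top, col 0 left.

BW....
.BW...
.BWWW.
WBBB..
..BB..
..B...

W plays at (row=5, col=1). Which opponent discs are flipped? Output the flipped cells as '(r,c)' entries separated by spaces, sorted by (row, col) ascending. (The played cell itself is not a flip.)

Dir NW: first cell '.' (not opp) -> no flip
Dir N: first cell '.' (not opp) -> no flip
Dir NE: opp run (4,2) (3,3) capped by W -> flip
Dir W: first cell '.' (not opp) -> no flip
Dir E: opp run (5,2), next='.' -> no flip
Dir SW: edge -> no flip
Dir S: edge -> no flip
Dir SE: edge -> no flip

Answer: (3,3) (4,2)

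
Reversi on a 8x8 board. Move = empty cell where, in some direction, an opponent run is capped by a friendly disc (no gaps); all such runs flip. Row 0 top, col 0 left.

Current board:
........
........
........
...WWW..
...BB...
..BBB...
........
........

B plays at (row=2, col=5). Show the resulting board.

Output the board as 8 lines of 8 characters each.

Place B at (2,5); scan 8 dirs for brackets.
Dir NW: first cell '.' (not opp) -> no flip
Dir N: first cell '.' (not opp) -> no flip
Dir NE: first cell '.' (not opp) -> no flip
Dir W: first cell '.' (not opp) -> no flip
Dir E: first cell '.' (not opp) -> no flip
Dir SW: opp run (3,4) capped by B -> flip
Dir S: opp run (3,5), next='.' -> no flip
Dir SE: first cell '.' (not opp) -> no flip
All flips: (3,4)

Answer: ........
........
.....B..
...WBW..
...BB...
..BBB...
........
........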